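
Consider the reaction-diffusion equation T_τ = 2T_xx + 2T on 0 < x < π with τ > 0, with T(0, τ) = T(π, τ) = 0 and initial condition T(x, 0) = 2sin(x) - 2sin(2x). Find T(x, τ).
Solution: Substitute T = exp(2τ)u.
Then T_τ = exp(2τ)(u_τ + 2u), T_xx = exp(2τ)u_xx; substituting and dividing by exp(2τ), the lower-order terms cancel: u_τ = 2u_xx (standard heat equation).
Data for u: u(x,0) = T(x,0) = 2sin(x) - 2sin(2x). The boundary conditions carry over: u(0,τ) = u(π,τ) = 0.
Separating variables: u = Σ c_n exp(-2n²τ) sin(nx). From u(x,0) = 2sin(x) - 2sin(2x): c_1=2, c_2=-2.
So u(x,τ) = 2exp(-2τ)sin(x) - 2exp(-8τ)sin(2x), and T(x,τ) = exp(2τ)u(x,τ).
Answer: T(x, τ) = 2sin(x) - 2exp(-6τ)sin(2x)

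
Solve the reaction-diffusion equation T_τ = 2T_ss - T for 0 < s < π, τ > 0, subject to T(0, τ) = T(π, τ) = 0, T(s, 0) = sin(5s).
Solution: Substitute T = exp(-τ)u, i.e. u = exp(τ)T.
By the product rule, T_τ = exp(-τ)(u_τ - u), T_ss = exp(-τ)u_ss.
Substituting into the PDE and dividing by exp(-τ): u_τ - u = 2u_ss - u.
The lower-order terms cancel, leaving the standard heat equation u_τ = 2u_ss.
Initial data for u: u(s,0) = T(s,0) = sin(5s). The boundary conditions carry over: u(0,τ) = u(π,τ) = 0.
Solve for u:
  Using separation of variables u = X(s)G(τ):
  Eigenfunctions: sin(ns), n = 1, 2, 3, ...
  General solution: u(s, τ) = Σ c_n sin(ns) exp(-2n² τ)
  Matching u(s,0) = sin(5s) term by term: c_5=1.
Hence u(s,τ) = exp(-50τ)sin(5s).
Transform back: T(s,τ) = exp(-τ)u(s,τ).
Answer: T(s, τ) = exp(-51τ)sin(5s)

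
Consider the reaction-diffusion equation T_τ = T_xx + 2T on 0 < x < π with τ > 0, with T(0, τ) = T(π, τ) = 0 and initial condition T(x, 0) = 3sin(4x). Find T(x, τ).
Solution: Substitute T = exp(2τ)u, i.e. u = exp(-2τ)T.
By the product rule, T_τ = exp(2τ)(u_τ + 2u), T_xx = exp(2τ)u_xx.
Substituting into the PDE and dividing by exp(2τ): u_τ + 2u = u_xx + 2u.
The lower-order terms cancel, leaving the standard heat equation u_τ = u_xx.
Initial data for u: u(x,0) = T(x,0) = 3sin(4x). The boundary conditions carry over: u(0,τ) = u(π,τ) = 0.
Solve for u:
  Using separation of variables u = X(x)G(τ):
  Eigenfunctions: sin(nx), n = 1, 2, 3, ...
  General solution: u(x, τ) = Σ c_n sin(nx) exp(-n² τ)
  Matching u(x,0) = 3sin(4x) term by term: c_4=3.
Hence u(x,τ) = 3exp(-16τ)sin(4x).
Transform back: T(x,τ) = exp(2τ)u(x,τ).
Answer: T(x, τ) = 3exp(-14τ)sin(4x)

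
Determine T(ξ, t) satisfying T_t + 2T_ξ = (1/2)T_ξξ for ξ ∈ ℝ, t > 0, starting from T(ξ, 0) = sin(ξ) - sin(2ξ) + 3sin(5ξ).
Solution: Change to a moving frame: let η = ξ - 2t, σ = t and write T(ξ,t) = u(η,σ).
By the chain rule T_t = u_σ - 2u_η, T_ξ = u_η, T_ξξ = u_ηη.
Then T_t + 2T_ξ = u_σ: the advection term cancels and the PDE becomes the heat equation u_σ = (1/2)u_ηη on η ∈ ℝ.
Initial data: u(η,0) = T(η,0) = sin(η) - sin(2η) + 3sin(5η).
On η ∈ ℝ each mode satisfies (sin(nη))″ = -n² sin(nη), so exp(-n²σ/2) sin(nη) solves the heat equation; by superposition u(η,σ) = Σ c_n exp(-n²σ/2) sin(nη).
Reading off the coefficients: c_1=1, c_2=-1, c_5=3, so u(η,σ) = -exp(-2σ)sin(2η) + exp(-σ/2)sin(η) + 3exp(-25σ/2)sin(5η).
Substituting back η = ξ - 2t, σ = t: T(ξ,t) = u(ξ - 2t, t).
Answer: T(ξ, t) = exp(-2t)sin(4t - 2ξ) - exp(-t/2)sin(2t - ξ) - 3exp(-25t/2)sin(10t - 5ξ)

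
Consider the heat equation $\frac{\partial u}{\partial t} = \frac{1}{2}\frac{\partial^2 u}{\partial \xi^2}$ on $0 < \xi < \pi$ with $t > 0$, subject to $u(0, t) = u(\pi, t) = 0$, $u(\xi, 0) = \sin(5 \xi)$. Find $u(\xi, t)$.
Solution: Using separation of variables $u = X(\xi)T(t)$:
Eigenfunctions: $\sin(n\xi)$, $n = 1, 2, 3, \ldots$
General solution: $u(\xi, t) = \sum c_n \sin(n\xi) e^{-n^2 t/2}$
Matching $u(\xi,0) = \sin(5 \xi)$ term by term: $c_5=1$.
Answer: $u(\xi, t) = e^{-25 t/2} \sin(5 \xi)$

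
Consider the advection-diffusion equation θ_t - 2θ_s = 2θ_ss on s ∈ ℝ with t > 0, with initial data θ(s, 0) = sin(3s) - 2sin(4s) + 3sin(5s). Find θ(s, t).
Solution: Moving frame: η = s + 2t, σ = t, θ = u(η,σ), so θ_t = u_σ + 2u_η and θ_ss = u_ηη.
Hence θ_t - 2θ_s = u_σ and the PDE becomes the heat equation u_σ = 2u_ηη on η ∈ ℝ.
Initial data: u(η,0) = θ(η,0) = sin(3η) - 2sin(4η) + 3sin(5η). Each mode sin(nη) decays as exp(-2n²σ) on ℝ, so u(η,σ) = Σ c_n exp(-2n²σ) sin(nη) with c_3=1, c_4=-2, c_5=3: u(η,σ) = exp(-18σ)sin(3η) - 2exp(-32σ)sin(4η) + 3exp(-50σ)sin(5η).
Substituting back: θ(s,t) = u(s + 2t, t).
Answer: θ(s, t) = exp(-18t)sin(3s + 6t) - 2exp(-32t)sin(4s + 8t) + 3exp(-50t)sin(5s + 10t)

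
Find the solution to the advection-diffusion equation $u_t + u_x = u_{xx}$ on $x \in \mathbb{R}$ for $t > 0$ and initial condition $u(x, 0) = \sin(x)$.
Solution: Moving frame: $\eta = x - t$, $\sigma = t$, $u = w(\eta,\sigma)$, so $u_t = w_{\sigma} - w_{\eta}$ and $u_{xx} = w_{\eta\eta}$.
Hence $u_t + u_x = w_{\sigma}$ and the PDE becomes the heat equation $w_{\sigma} = w_{\eta\eta}$ on $\eta \in \mathbb{R}$.
Initial data: $w(\eta,0) = u(\eta,0) = \sin(\eta)$. Each mode $\sin(n\eta)$ decays as $e^{-n^2\sigma}$ on $\mathbb{R}$, so $w(\eta,\sigma) = \sum c_n e^{-n^2\sigma} \sin(n\eta)$ with $c_1=1$: $w(\eta,\sigma) = e^{-\sigma} \sin(\eta)$.
Substituting back: $u(x,t) = w(x - t, t)$.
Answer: $u(x, t) = - e^{-t} \sin(t - x)$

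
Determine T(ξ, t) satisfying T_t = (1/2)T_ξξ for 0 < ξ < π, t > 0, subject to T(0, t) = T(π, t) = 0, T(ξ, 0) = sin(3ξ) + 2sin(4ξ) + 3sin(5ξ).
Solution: Using separation of variables T = X(ξ)G(t):
Eigenfunctions: sin(nξ), n = 1, 2, 3, ...
General solution: T(ξ, t) = Σ c_n sin(nξ) exp(-n² t/2)
Matching T(ξ,0) = sin(3ξ) + 2sin(4ξ) + 3sin(5ξ) term by term: c_3=1, c_4=2, c_5=3.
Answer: T(ξ, t) = 2exp(-8t)sin(4ξ) + exp(-9t/2)sin(3ξ) + 3exp(-25t/2)sin(5ξ)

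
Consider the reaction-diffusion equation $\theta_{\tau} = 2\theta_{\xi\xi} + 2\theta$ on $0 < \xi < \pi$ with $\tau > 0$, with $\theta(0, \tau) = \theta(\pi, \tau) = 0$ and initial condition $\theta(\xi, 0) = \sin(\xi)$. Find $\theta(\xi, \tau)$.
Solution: Substitute $\theta = e^{2\tau}u$, i.e. $u = e^{-2\tau}\theta$.
By the product rule, $\theta_{\tau} = e^{2\tau}(u_{\tau} + 2u)$, $\theta_{\xi\xi} = e^{2\tau}u_{\xi\xi}$.
Substituting into the PDE and dividing by $e^{2\tau}$: $u_{\tau} + 2u = 2u_{\xi\xi} + 2u$.
The lower-order terms cancel, leaving the standard heat equation $u_{\tau} = 2u_{\xi\xi}$.
Initial data for $u$: $u(\xi,0) = \theta(\xi,0) = \sin(\xi)$. The boundary conditions carry over: $u(0,\tau) = u(\pi,\tau) = 0$.
Solve for $u$:
  Using separation of variables $u = X(\xi)G(\tau)$:
  Eigenfunctions: $\sin(n\xi)$, $n = 1, 2, 3, \ldots$
  General solution: $u(\xi, \tau) = \sum c_n \sin(n\xi) e^{-2n^2 \tau}$
  Matching $u(\xi,0) = \sin(\xi)$ term by term: $c_1=1$.
Hence $u(\xi,\tau) = e^{-2 \tau} \sin(\xi)$.
Transform back: $\theta(\xi,\tau) = e^{2\tau}u(\xi,\tau)$.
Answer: $\theta(\xi, \tau) = \sin(\xi)$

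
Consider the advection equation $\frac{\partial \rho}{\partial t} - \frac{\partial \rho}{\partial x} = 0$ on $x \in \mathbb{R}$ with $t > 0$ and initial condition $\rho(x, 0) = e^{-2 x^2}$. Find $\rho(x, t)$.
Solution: By method of characteristics (waves move left with speed 1):
Along characteristics $x + t =$ const, $\rho$ is constant, so $\rho(x,t) = f(x + t)$ with $f = \rho( \cdot , 0)$.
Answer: $\rho(x, t) = e^{-2 (t + x)^2}$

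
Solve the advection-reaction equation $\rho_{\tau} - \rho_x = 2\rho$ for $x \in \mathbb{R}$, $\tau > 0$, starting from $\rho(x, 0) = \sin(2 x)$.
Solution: Substitute $\rho = e^{2\tau}u$, i.e. $u = e^{-2\tau}\rho$.
By the product rule, $\rho_{\tau} = e^{2\tau}(u_{\tau} + 2u)$, $\rho_x = e^{2\tau}u_x$.
Substituting into the PDE and dividing by $e^{2\tau}$: $u_{\tau} + 2u - u_x = 2u$.
The lower-order terms cancel, leaving the standard advection equation $u_{\tau} - u_x = 0$.
Initial data for $u$: $u(x,0) = \rho(x,0) = \sin(2 x)$.
Solve for $u$:
  By method of characteristics (waves move left with speed 1):
  Along characteristics $x + \tau =$ const, $u$ is constant, so $u(x,\tau) = f(x + \tau)$ with $f = u( \cdot , 0)$.
Hence $u(x,\tau) = \sin(2 x + 2 \tau)$.
Transform back: $\rho(x,\tau) = e^{2\tau}u(x,\tau)$.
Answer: $\rho(x, \tau) = e^{2 \tau} \sin(2 \tau + 2 x)$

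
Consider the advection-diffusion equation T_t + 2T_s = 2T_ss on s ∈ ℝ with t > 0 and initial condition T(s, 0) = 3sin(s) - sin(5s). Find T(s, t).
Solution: Change to a moving frame: let η = s - 2t, σ = t and write T(s,t) = u(η,σ).
By the chain rule T_t = u_σ - 2u_η, T_s = u_η, T_ss = u_ηη.
Then T_t + 2T_s = u_σ: the advection term cancels and the PDE becomes the heat equation u_σ = 2u_ηη on η ∈ ℝ.
Initial data: u(η,0) = T(η,0) = 3sin(η) - sin(5η).
On η ∈ ℝ each mode satisfies (sin(nη))″ = -n² sin(nη), so exp(-2n²σ) sin(nη) solves the heat equation; by superposition u(η,σ) = Σ c_n exp(-2n²σ) sin(nη).
Reading off the coefficients: c_1=3, c_5=-1, so u(η,σ) = 3exp(-2σ)sin(η) - exp(-50σ)sin(5η).
Substituting back η = s - 2t, σ = t: T(s,t) = u(s - 2t, t).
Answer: T(s, t) = 3exp(-2t)sin(s - 2t) - exp(-50t)sin(5s - 10t)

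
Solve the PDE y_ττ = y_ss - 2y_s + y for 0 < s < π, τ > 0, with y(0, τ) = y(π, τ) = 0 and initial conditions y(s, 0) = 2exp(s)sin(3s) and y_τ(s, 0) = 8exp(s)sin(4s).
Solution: Substitute y = exp(s)u, i.e. u = exp(-s)y.
By the product rule, y_s = exp(s)(u_s + u), y_ss = exp(s)(u_ss + 2u_s + u), y_ττ = exp(s)u_ττ.
Substituting into the PDE and dividing by exp(s): u_ττ = (u_ss + 2u_s + u) - 2(u_s + u) + u.
The lower-order terms cancel, leaving the standard wave equation u_ττ = u_ss.
Initial data for u: u(s,0) = exp(-s)y(s,0) = 2sin(3s); u_τ(s,0) = exp(-s)y_τ(s,0) = 8sin(4s). The boundary conditions carry over: u(0,τ) = u(π,τ) = 0.
Solve for u:
  Using separation of variables u = X(s)T(τ):
  Eigenfunctions: sin(ns), n = 1, 2, 3, ...
  General solution: u(s, τ) = Σ [A_n cos(n τ) + B_n sin(n τ)] sin(ns)
  From u(s,0) = 2sin(3s): A_3=2. From u_τ(s,0) = 8sin(4s), using u_τ(s,0) = Σ ω_n B_n sin(ns) with ω_n = n: B_4 = 8/4 = 2.
Hence u(s,τ) = 2sin(3s)cos(3τ) + 2sin(4s)sin(4τ).
Transform back: y(s,τ) = exp(s)u(s,τ).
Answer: y(s, τ) = 2exp(s)sin(3s)cos(3τ) + 2exp(s)sin(4s)sin(4τ)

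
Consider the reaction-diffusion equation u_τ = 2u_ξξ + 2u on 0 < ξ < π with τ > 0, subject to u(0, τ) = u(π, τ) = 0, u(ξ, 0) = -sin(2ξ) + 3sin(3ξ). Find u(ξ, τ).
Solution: Substitute u = exp(2τ)w.
Then u_τ = exp(2τ)(w_τ + 2w), u_ξξ = exp(2τ)w_ξξ; substituting and dividing by exp(2τ), the lower-order terms cancel: w_τ = 2w_ξξ (standard heat equation).
Data for w: w(ξ,0) = u(ξ,0) = -sin(2ξ) + 3sin(3ξ). The boundary conditions carry over: w(0,τ) = w(π,τ) = 0.
Separating variables: w = Σ c_n exp(-2n²τ) sin(nξ). From w(ξ,0) = -sin(2ξ) + 3sin(3ξ): c_2=-1, c_3=3.
So w(ξ,τ) = -exp(-8τ)sin(2ξ) + 3exp(-18τ)sin(3ξ), and u(ξ,τ) = exp(2τ)w(ξ,τ).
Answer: u(ξ, τ) = -exp(-6τ)sin(2ξ) + 3exp(-16τ)sin(3ξ)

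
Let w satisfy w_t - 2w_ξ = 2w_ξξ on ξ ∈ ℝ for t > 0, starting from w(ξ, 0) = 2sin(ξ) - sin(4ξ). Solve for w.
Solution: Change to a moving frame: let η = ξ + 2t, σ = t and write w(ξ,t) = u(η,σ).
By the chain rule w_t = u_σ + 2u_η, w_ξ = u_η, w_ξξ = u_ηη.
Then w_t - 2w_ξ = u_σ: the advection term cancels and the PDE becomes the heat equation u_σ = 2u_ηη on η ∈ ℝ.
Initial data: u(η,0) = w(η,0) = 2sin(η) - sin(4η).
On η ∈ ℝ each mode satisfies (sin(nη))″ = -n² sin(nη), so exp(-2n²σ) sin(nη) solves the heat equation; by superposition u(η,σ) = Σ c_n exp(-2n²σ) sin(nη).
Reading off the coefficients: c_1=2, c_4=-1, so u(η,σ) = 2exp(-2σ)sin(η) - exp(-32σ)sin(4η).
Substituting back η = ξ + 2t, σ = t: w(ξ,t) = u(ξ + 2t, t).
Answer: w(ξ, t) = 2exp(-2t)sin(2t + ξ) - exp(-32t)sin(8t + 4ξ)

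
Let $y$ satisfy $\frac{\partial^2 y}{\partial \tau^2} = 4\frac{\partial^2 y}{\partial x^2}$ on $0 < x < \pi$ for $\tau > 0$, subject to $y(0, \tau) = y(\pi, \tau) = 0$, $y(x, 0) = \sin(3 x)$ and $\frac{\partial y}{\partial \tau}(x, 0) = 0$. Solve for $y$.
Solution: Separating variables: $y = \sum [A_n \cos(\omega_n \tau) + B_n \sin(\omega_n \tau)] \sin(nx)$, $\omega_n = 2n$. From ICs: $A_3=1$.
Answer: $y(x, \tau) = \sin(3 x) \cos(6 \tau)$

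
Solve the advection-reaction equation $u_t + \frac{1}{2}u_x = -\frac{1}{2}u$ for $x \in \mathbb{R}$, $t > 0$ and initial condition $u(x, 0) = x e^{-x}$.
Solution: Substitute $u = e^{-x}w$, i.e. $w = e^{x}u$.
By the product rule, $u_x = e^{-x}(w_x - w)$, $u_t = e^{-x}w_t$.
Substituting into the PDE and dividing by $e^{-x}$: $w_t + \frac{1}{2}(w_x - w) = -\frac{1}{2}w$.
The lower-order terms cancel, leaving the standard advection equation $w_t + \frac{1}{2}w_x = 0$.
Initial data for $w$: $w(x,0) = e^{x}u(x,0) = x$.
Solve for $w$:
  By method of characteristics (waves move right with speed 1/2):
  Along characteristics $x - \frac{1}{2}t =$ const, $w$ is constant, so $w(x,t) = f(x - \frac{1}{2}t)$ with $f = w( \cdot , 0)$.
Hence $w(x,t) = -\frac{1}{2} t + x$.
Transform back: $u(x,t) = e^{-x}w(x,t)$.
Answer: $u(x, t) = -\frac{1}{2} t e^{-x} + x e^{-x}$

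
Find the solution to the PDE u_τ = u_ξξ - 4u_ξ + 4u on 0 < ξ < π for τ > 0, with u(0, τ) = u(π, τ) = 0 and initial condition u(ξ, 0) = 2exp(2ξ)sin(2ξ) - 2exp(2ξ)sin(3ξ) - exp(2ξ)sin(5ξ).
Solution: Substitute u = exp(2ξ)w.
Then u_ξ = exp(2ξ)(w_ξ + 2w), u_ξξ = exp(2ξ)(w_ξξ + 4w_ξ + 4w), u_τ = exp(2ξ)w_τ; substituting and dividing by exp(2ξ), the lower-order terms cancel: w_τ = w_ξξ (standard heat equation).
Data for w: w(ξ,0) = exp(-2ξ)u(ξ,0) = 2sin(2ξ) - 2sin(3ξ) - sin(5ξ). The boundary conditions carry over: w(0,τ) = w(π,τ) = 0.
Separating variables: w = Σ c_n exp(-n²τ) sin(nξ). From w(ξ,0) = 2sin(2ξ) - 2sin(3ξ) - sin(5ξ): c_2=2, c_3=-2, c_5=-1.
So w(ξ,τ) = 2exp(-4τ)sin(2ξ) - 2exp(-9τ)sin(3ξ) - exp(-25τ)sin(5ξ), and u(ξ,τ) = exp(2ξ)w(ξ,τ).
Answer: u(ξ, τ) = 2exp(2ξ)exp(-4τ)sin(2ξ) - 2exp(2ξ)exp(-9τ)sin(3ξ) - exp(2ξ)exp(-25τ)sin(5ξ)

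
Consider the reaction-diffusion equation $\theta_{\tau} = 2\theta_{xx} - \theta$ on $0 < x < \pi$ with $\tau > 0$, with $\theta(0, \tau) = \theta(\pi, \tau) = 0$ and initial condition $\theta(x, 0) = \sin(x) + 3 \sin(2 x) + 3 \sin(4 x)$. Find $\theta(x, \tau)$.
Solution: Substitute $\theta = e^{-\tau}u$, i.e. $u = e^{\tau}\theta$.
By the product rule, $\theta_{\tau} = e^{-\tau}(u_{\tau} - u)$, $\theta_{xx} = e^{-\tau}u_{xx}$.
Substituting into the PDE and dividing by $e^{-\tau}$: $u_{\tau} - u = 2u_{xx} - u$.
The lower-order terms cancel, leaving the standard heat equation $u_{\tau} = 2u_{xx}$.
Initial data for $u$: $u(x,0) = \theta(x,0) = \sin(x) + 3 \sin(2 x) + 3 \sin(4 x)$. The boundary conditions carry over: $u(0,\tau) = u(\pi,\tau) = 0$.
Solve for $u$:
  Using separation of variables $u = X(x)G(\tau)$:
  Eigenfunctions: $\sin(nx)$, $n = 1, 2, 3, \ldots$
  General solution: $u(x, \tau) = \sum c_n \sin(nx) e^{-2n^2 \tau}$
  Matching $u(x,0) = \sin(x) + 3 \sin(2 x) + 3 \sin(4 x)$ term by term: $c_1=1, c_2=3, c_4=3$.
Hence $u(x,\tau) = e^{-2 \tau} \sin(x) + 3 e^{-8 \tau} \sin(2 x) + 3 e^{-32 \tau} \sin(4 x)$.
Transform back: $\theta(x,\tau) = e^{-\tau}u(x,\tau)$.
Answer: $\theta(x, \tau) = e^{-3 \tau} \sin(x) + 3 e^{-9 \tau} \sin(2 x) + 3 e^{-33 \tau} \sin(4 x)$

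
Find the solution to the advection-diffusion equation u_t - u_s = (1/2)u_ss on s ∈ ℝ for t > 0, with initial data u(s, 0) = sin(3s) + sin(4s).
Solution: Change to a moving frame: let η = s + t, σ = t and write u(s,t) = w(η,σ).
By the chain rule u_t = w_σ + w_η, u_s = w_η, u_ss = w_ηη.
Then u_t - u_s = w_σ: the advection term cancels and the PDE becomes the heat equation w_σ = (1/2)w_ηη on η ∈ ℝ.
Initial data: w(η,0) = u(η,0) = sin(3η) + sin(4η).
On η ∈ ℝ each mode satisfies (sin(nη))″ = -n² sin(nη), so exp(-n²σ/2) sin(nη) solves the heat equation; by superposition w(η,σ) = Σ c_n exp(-n²σ/2) sin(nη).
Reading off the coefficients: c_3=1, c_4=1, so w(η,σ) = exp(-8σ)sin(4η) + exp(-9σ/2)sin(3η).
Substituting back η = s + t, σ = t: u(s,t) = w(s + t, t).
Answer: u(s, t) = exp(-8t)sin(4s + 4t) + exp(-9t/2)sin(3s + 3t)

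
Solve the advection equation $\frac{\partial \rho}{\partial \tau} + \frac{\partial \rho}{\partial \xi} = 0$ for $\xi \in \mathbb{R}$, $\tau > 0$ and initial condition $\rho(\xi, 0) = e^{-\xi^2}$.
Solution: By characteristics ($d\xi/d\tau = 1$), $\rho(\xi,\tau) = f(\xi - \tau)$ with $f = \rho( \cdot , 0)$.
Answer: $\rho(\xi, \tau) = e^{-(-\tau + \xi)^2}$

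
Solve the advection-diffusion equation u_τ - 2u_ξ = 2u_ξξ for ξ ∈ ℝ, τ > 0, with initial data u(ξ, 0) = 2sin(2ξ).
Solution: Change to a moving frame: let η = ξ + 2τ, σ = τ and write u(ξ,τ) = w(η,σ).
By the chain rule u_τ = w_σ + 2w_η, u_ξ = w_η, u_ξξ = w_ηη.
Then u_τ - 2u_ξ = w_σ: the advection term cancels and the PDE becomes the heat equation w_σ = 2w_ηη on η ∈ ℝ.
Initial data: w(η,0) = u(η,0) = 2sin(2η).
On η ∈ ℝ each mode satisfies (sin(nη))″ = -n² sin(nη), so exp(-2n²σ) sin(nη) solves the heat equation; by superposition w(η,σ) = Σ c_n exp(-2n²σ) sin(nη).
Reading off the coefficients: c_2=2, so w(η,σ) = 2exp(-8σ)sin(2η).
Substituting back η = ξ + 2τ, σ = τ: u(ξ,τ) = w(ξ + 2τ, τ).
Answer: u(ξ, τ) = 2exp(-8τ)sin(2ξ + 4τ)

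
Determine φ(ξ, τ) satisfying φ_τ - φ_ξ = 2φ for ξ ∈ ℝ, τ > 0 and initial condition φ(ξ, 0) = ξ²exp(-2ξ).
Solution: Substitute φ = exp(-2ξ)u.
Then φ_ξ = exp(-2ξ)(u_ξ - 2u), φ_τ = exp(-2ξ)u_τ; substituting and dividing by exp(-2ξ), the lower-order terms cancel: u_τ - u_ξ = 0 (standard advection equation).
Data for u: u(ξ,0) = exp(2ξ)φ(ξ,0) = ξ².
By characteristics (dξ/dτ = -1), u(ξ,τ) = f(ξ + τ) with f = u(·, 0).
So u(ξ,τ) = ξ² + 2ξτ + τ², and φ(ξ,τ) = exp(-2ξ)u(ξ,τ).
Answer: φ(ξ, τ) = ξ²exp(-2ξ) + 2ξτexp(-2ξ) + τ²exp(-2ξ)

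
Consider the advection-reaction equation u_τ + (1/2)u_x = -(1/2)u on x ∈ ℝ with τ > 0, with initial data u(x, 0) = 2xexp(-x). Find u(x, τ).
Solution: Substitute u = exp(-x)w.
Then u_x = exp(-x)(w_x - w), u_τ = exp(-x)w_τ; substituting and dividing by exp(-x), the lower-order terms cancel: w_τ + (1/2)w_x = 0 (standard advection equation).
Data for w: w(x,0) = exp(x)u(x,0) = 2x.
By characteristics (dx/dτ = 1/2), w(x,τ) = f(x - (1/2)τ) with f = w(·, 0).
So w(x,τ) = 2x - τ, and u(x,τ) = exp(-x)w(x,τ).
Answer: u(x, τ) = 2xexp(-x) - τexp(-x)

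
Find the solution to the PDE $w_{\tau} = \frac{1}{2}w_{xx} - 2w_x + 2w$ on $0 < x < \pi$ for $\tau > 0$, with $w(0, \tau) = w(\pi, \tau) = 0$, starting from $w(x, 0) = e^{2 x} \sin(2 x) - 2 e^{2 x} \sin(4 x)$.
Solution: Substitute $w = e^{2x}u$.
Then $w_x = e^{2x}(u_x + 2u)$, $w_{xx} = e^{2x}(u_{xx} + 4u_x + 4u)$, $w_{\tau} = e^{2x}u_{\tau}$; substituting and dividing by $e^{2x}$, the lower-order terms cancel: $u_{\tau} = \frac{1}{2}u_{xx}$ (standard heat equation).
Data for $u$: $u(x,0) = e^{-2x}w(x,0) = \sin(2 x) - 2 \sin(4 x)$. The boundary conditions carry over: $u(0,\tau) = u(\pi,\tau) = 0$.
Separating variables: $u = \sum c_n e^{-n^2\tau/2} \sin(nx)$. From $u(x,0) = \sin(2 x) - 2 \sin(4 x)$: $c_2=1, c_4=-2$.
So $u(x,\tau) = e^{-2 \tau} \sin(2 x) - 2 e^{-8 \tau} \sin(4 x)$, and $w(x,\tau) = e^{2x}u(x,\tau)$.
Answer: $w(x, \tau) = e^{-2 \tau} e^{2 x} \sin(2 x) - 2 e^{-8 \tau} e^{2 x} \sin(4 x)$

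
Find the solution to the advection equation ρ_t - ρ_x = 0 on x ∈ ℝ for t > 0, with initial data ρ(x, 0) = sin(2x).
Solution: By characteristics (dx/dt = -1), ρ(x,t) = f(x + t) with f = ρ(·, 0).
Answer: ρ(x, t) = sin(2t + 2x)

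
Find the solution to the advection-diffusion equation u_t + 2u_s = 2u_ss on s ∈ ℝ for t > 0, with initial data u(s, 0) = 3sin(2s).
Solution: Moving frame: η = s - 2t, σ = t, u = w(η,σ), so u_t = w_σ - 2w_η and u_ss = w_ηη.
Hence u_t + 2u_s = w_σ and the PDE becomes the heat equation w_σ = 2w_ηη on η ∈ ℝ.
Initial data: w(η,0) = u(η,0) = 3sin(2η). Each mode sin(nη) decays as exp(-2n²σ) on ℝ, so w(η,σ) = Σ c_n exp(-2n²σ) sin(nη) with c_2=3: w(η,σ) = 3exp(-8σ)sin(2η).
Substituting back: u(s,t) = w(s - 2t, t).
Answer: u(s, t) = 3exp(-8t)sin(2s - 4t)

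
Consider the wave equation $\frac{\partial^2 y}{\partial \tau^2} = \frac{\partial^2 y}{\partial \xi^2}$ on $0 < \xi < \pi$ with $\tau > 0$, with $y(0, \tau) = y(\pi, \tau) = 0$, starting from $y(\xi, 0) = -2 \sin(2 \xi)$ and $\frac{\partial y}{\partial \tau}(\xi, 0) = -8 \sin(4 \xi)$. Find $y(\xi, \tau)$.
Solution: Using separation of variables $y = X(\xi)T(\tau)$:
Eigenfunctions: $\sin(n\xi)$, $n = 1, 2, 3, \ldots$
General solution: $y(\xi, \tau) = \sum [A_n \cos(n \tau) + B_n \sin(n \tau)] \sin(n\xi)$
From $y(\xi,0) = -2 \sin(2 \xi)$: $A_2=-2$. From $y_{\tau}(\xi,0) = -8 \sin(4 \xi)$, using $y_{\tau}(\xi,0) = \sum \omega_n B_n \sin(n\xi)$ with $\omega_n = n$: $B_4 = (-8)/4 = -2$.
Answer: $y(\xi, \tau) = -2 \sin(4 \tau) \sin(4 \xi) - 2 \sin(2 \xi) \cos(2 \tau)$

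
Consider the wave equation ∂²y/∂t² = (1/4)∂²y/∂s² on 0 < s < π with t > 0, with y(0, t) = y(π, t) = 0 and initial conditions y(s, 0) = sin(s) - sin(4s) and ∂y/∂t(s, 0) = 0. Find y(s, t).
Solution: Separating variables: y = Σ [A_n cos(ω_n t) + B_n sin(ω_n t)] sin(ns), ω_n = n/2. From ICs: A_1=1, A_4=-1.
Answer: y(s, t) = sin(s)cos(t/2) - sin(4s)cos(2t)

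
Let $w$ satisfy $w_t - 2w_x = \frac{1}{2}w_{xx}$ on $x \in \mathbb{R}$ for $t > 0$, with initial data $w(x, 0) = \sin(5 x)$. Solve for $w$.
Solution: Moving frame: $\eta = x + 2t$, $\sigma = t$, $w = u(\eta,\sigma)$, so $w_t = u_{\sigma} + 2u_{\eta}$ and $w_{xx} = u_{\eta\eta}$.
Hence $w_t - 2w_x = u_{\sigma}$ and the PDE becomes the heat equation $u_{\sigma} = \frac{1}{2}u_{\eta\eta}$ on $\eta \in \mathbb{R}$.
Initial data: $u(\eta,0) = w(\eta,0) = \sin(5 \eta)$. Each mode $\sin(n\eta)$ decays as $e^{-n^2\sigma/2}$ on $\mathbb{R}$, so $u(\eta,\sigma) = \sum c_n e^{-n^2\sigma/2} \sin(n\eta)$ with $c_5=1$: $u(\eta,\sigma) = e^{-25 \sigma/2} \sin(5 \eta)$.
Substituting back: $w(x,t) = u(x + 2t, t)$.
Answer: $w(x, t) = e^{-25 t/2} \sin(10 t + 5 x)$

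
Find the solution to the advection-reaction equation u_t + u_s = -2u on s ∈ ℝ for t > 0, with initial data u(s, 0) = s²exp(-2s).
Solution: Substitute u = exp(-2s)w.
Then u_s = exp(-2s)(w_s - 2w), u_t = exp(-2s)w_t; substituting and dividing by exp(-2s), the lower-order terms cancel: w_t + w_s = 0 (standard advection equation).
Data for w: w(s,0) = exp(2s)u(s,0) = s².
By characteristics (ds/dt = 1), w(s,t) = f(s - t) with f = w(·, 0).
So w(s,t) = s² - 2st + t², and u(s,t) = exp(-2s)w(s,t).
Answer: u(s, t) = s²exp(-2s) - 2stexp(-2s) + t²exp(-2s)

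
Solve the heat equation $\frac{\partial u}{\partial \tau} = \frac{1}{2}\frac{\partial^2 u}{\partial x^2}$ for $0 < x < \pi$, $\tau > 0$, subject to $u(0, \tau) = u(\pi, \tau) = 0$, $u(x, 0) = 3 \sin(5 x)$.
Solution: Separating variables: $u = \sum c_n e^{-n^2\tau/2} \sin(nx)$. From $u(x,0) = 3 \sin(5 x)$: $c_5=3$.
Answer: $u(x, \tau) = 3 e^{-25 \tau/2} \sin(5 x)$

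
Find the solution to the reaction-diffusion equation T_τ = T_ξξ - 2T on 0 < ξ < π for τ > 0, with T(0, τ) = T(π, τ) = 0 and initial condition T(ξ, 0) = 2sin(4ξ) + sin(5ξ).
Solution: Substitute T = exp(-2τ)u, i.e. u = exp(2τ)T.
By the product rule, T_τ = exp(-2τ)(u_τ - 2u), T_ξξ = exp(-2τ)u_ξξ.
Substituting into the PDE and dividing by exp(-2τ): u_τ - 2u = u_ξξ - 2u.
The lower-order terms cancel, leaving the standard heat equation u_τ = u_ξξ.
Initial data for u: u(ξ,0) = T(ξ,0) = 2sin(4ξ) + sin(5ξ). The boundary conditions carry over: u(0,τ) = u(π,τ) = 0.
Solve for u:
  Using separation of variables u = X(ξ)G(τ):
  Eigenfunctions: sin(nξ), n = 1, 2, 3, ...
  General solution: u(ξ, τ) = Σ c_n sin(nξ) exp(-n² τ)
  Matching u(ξ,0) = 2sin(4ξ) + sin(5ξ) term by term: c_4=2, c_5=1.
Hence u(ξ,τ) = 2exp(-16τ)sin(4ξ) + exp(-25τ)sin(5ξ).
Transform back: T(ξ,τ) = exp(-2τ)u(ξ,τ).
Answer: T(ξ, τ) = 2exp(-18τ)sin(4ξ) + exp(-27τ)sin(5ξ)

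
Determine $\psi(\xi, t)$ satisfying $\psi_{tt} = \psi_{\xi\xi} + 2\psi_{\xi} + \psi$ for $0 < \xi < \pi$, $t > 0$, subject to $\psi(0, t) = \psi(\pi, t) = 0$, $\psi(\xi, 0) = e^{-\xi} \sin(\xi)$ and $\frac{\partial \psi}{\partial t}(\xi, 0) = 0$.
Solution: Substitute $\psi = e^{-\xi}u$, i.e. $u = e^{\xi}\psi$.
By the product rule, $\psi_{\xi} = e^{-\xi}(u_{\xi} - u)$, $\psi_{\xi\xi} = e^{-\xi}(u_{\xi\xi} - 2u_{\xi} + u)$, $\psi_{tt} = e^{-\xi}u_{tt}$.
Substituting into the PDE and dividing by $e^{-\xi}$: $u_{tt} = (u_{\xi\xi} - 2u_{\xi} + u) + 2(u_{\xi} - u) + u$.
The lower-order terms cancel, leaving the standard wave equation $u_{tt} = u_{\xi\xi}$.
Initial data for $u$: $u(\xi,0) = e^{\xi}\psi(\xi,0) = \sin(\xi)$; $u_t(\xi,0) = e^{\xi}\psi_t(\xi,0) = 0$. The boundary conditions carry over: $u(0,t) = u(\pi,t) = 0$.
Solve for $u$:
  Using separation of variables $u = X(\xi)T(t)$:
  Eigenfunctions: $\sin(n\xi)$, $n = 1, 2, 3, \ldots$
  General solution: $u(\xi, t) = \sum [A_n \cos(n t) + B_n \sin(n t)] \sin(n\xi)$
  From $u(\xi,0) = \sin(\xi)$: $A_1=1$. From $u_t(\xi,0) = 0$: all $B_n = 0$.
Hence $u(\xi,t) = \sin(\xi) \cos(t)$.
Transform back: $\psi(\xi,t) = e^{-\xi}u(\xi,t)$.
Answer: $\psi(\xi, t) = e^{-\xi} \sin(\xi) \cos(t)$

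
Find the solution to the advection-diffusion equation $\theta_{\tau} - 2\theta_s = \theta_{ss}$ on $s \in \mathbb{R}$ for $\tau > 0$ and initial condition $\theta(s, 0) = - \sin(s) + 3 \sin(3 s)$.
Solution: Change to a moving frame: let $\eta = s + 2\tau$, $\sigma = \tau$ and write $\theta(s,\tau) = u(\eta,\sigma)$.
By the chain rule $\theta_{\tau} = u_{\sigma} + 2u_{\eta}$, $\theta_s = u_{\eta}$, $\theta_{ss} = u_{\eta\eta}$.
Then $\theta_{\tau} - 2\theta_s = u_{\sigma}$: the advection term cancels and the PDE becomes the heat equation $u_{\sigma} = u_{\eta\eta}$ on $\eta \in \mathbb{R}$.
Initial data: $u(\eta,0) = \theta(\eta,0) = - \sin(\eta) + 3 \sin(3 \eta)$.
On $\eta \in \mathbb{R}$ each mode satisfies $(\sin(n\eta))'' = -n^2 \sin(n\eta)$, so $e^{-n^2\sigma} \sin(n\eta)$ solves the heat equation; by superposition $u(\eta,\sigma) = \sum c_n e^{-n^2\sigma} \sin(n\eta)$.
Reading off the coefficients: $c_1=-1, c_3=3$, so $u(\eta,\sigma) = - e^{-\sigma} \sin(\eta) + 3 e^{-9 \sigma} \sin(3 \eta)$.
Substituting back $\eta = s + 2\tau$, $\sigma = \tau$: $\theta(s,\tau) = u(s + 2\tau, \tau)$.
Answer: $\theta(s, \tau) = - e^{-\tau} \sin(2 \tau + s) + 3 e^{-9 \tau} \sin(6 \tau + 3 s)$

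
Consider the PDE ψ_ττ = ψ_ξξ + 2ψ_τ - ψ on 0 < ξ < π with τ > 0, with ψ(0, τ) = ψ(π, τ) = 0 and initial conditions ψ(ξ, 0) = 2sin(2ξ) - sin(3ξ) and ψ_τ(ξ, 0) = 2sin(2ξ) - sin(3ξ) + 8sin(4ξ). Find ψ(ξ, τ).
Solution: Substitute ψ = exp(τ)u.
Then ψ_τ = exp(τ)(u_τ + u), ψ_ττ = exp(τ)(u_ττ + 2u_τ + u), ψ_ξξ = exp(τ)u_ξξ; substituting and dividing by exp(τ), the lower-order terms cancel: u_ττ = u_ξξ (standard wave equation).
Data for u: u(ξ,0) = ψ(ξ,0) = 2sin(2ξ) - sin(3ξ); u_τ(ξ,0) = ψ_τ(ξ,0) - ψ(ξ,0) = 8sin(4ξ). The boundary conditions carry over: u(0,τ) = u(π,τ) = 0.
Separating variables: u = Σ [A_n cos(ω_n τ) + B_n sin(ω_n τ)] sin(nξ), ω_n = n. From ICs (B_n = velocity coefficient / ω_n): A_2=2, A_3=-1, B_4=2.
So u(ξ,τ) = 2sin(2ξ)cos(2τ) - sin(3ξ)cos(3τ) + 2sin(4ξ)sin(4τ), and ψ(ξ,τ) = exp(τ)u(ξ,τ).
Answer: ψ(ξ, τ) = 2exp(τ)sin(2ξ)cos(2τ) - exp(τ)sin(3ξ)cos(3τ) + 2exp(τ)sin(4ξ)sin(4τ)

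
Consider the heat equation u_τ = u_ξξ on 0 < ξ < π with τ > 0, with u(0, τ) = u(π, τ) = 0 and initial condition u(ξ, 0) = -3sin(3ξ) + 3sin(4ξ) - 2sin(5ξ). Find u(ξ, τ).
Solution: Separating variables: u = Σ c_n exp(-n²τ) sin(nξ). From u(ξ,0) = -3sin(3ξ) + 3sin(4ξ) - 2sin(5ξ): c_3=-3, c_4=3, c_5=-2.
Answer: u(ξ, τ) = -3exp(-9τ)sin(3ξ) + 3exp(-16τ)sin(4ξ) - 2exp(-25τ)sin(5ξ)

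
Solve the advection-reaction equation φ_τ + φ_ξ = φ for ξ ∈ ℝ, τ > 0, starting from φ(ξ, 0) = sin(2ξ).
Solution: Substitute φ = exp(τ)u.
Then φ_τ = exp(τ)(u_τ + u), φ_ξ = exp(τ)u_ξ; substituting and dividing by exp(τ), the lower-order terms cancel: u_τ + u_ξ = 0 (standard advection equation).
Data for u: u(ξ,0) = φ(ξ,0) = sin(2ξ).
By characteristics (dξ/dτ = 1), u(ξ,τ) = f(ξ - τ) with f = u(·, 0).
So u(ξ,τ) = sin(2ξ - 2τ), and φ(ξ,τ) = exp(τ)u(ξ,τ).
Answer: φ(ξ, τ) = exp(τ)sin(2ξ - 2τ)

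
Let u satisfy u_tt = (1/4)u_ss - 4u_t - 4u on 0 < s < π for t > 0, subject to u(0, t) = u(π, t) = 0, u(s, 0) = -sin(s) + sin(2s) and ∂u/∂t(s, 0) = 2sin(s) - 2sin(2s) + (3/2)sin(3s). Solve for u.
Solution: Substitute u = exp(-2t)w.
Then u_t = exp(-2t)(w_t - 2w), u_tt = exp(-2t)(w_tt - 4w_t + 4w), u_ss = exp(-2t)w_ss; substituting and dividing by exp(-2t), the lower-order terms cancel: w_tt = (1/4)w_ss (standard wave equation).
Data for w: w(s,0) = u(s,0) = -sin(s) + sin(2s); w_t(s,0) = u_t(s,0) + 2u(s,0) = (3/2)sin(3s). The boundary conditions carry over: w(0,t) = w(π,t) = 0.
Separating variables: w = Σ [A_n cos(ω_n t) + B_n sin(ω_n t)] sin(ns), ω_n = n/2. From ICs (B_n = velocity coefficient / ω_n): A_1=-1, A_2=1, B_3=1.
So w(s,t) = -sin(s)cos(t/2) + sin(2s)cos(t) + sin(3s)sin(3t/2), and u(s,t) = exp(-2t)w(s,t).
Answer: u(s, t) = -exp(-2t)sin(s)cos(t/2) + exp(-2t)sin(2s)cos(t) + exp(-2t)sin(3s)sin(3t/2)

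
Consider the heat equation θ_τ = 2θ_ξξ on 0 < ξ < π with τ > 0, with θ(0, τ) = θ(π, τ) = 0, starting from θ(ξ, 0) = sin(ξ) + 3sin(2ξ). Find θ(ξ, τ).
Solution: Separating variables: θ = Σ c_n exp(-2n²τ) sin(nξ). From θ(ξ,0) = sin(ξ) + 3sin(2ξ): c_1=1, c_2=3.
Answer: θ(ξ, τ) = exp(-2τ)sin(ξ) + 3exp(-8τ)sin(2ξ)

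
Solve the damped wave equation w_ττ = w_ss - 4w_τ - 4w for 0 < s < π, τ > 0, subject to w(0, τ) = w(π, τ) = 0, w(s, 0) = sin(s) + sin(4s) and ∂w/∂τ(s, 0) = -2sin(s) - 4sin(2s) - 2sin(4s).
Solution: Substitute w = exp(-2τ)u, i.e. u = exp(2τ)w.
By the product rule, w_τ = exp(-2τ)(u_τ - 2u), w_ττ = exp(-2τ)(u_ττ - 4u_τ + 4u), w_ss = exp(-2τ)u_ss.
Substituting into the PDE and dividing by exp(-2τ): u_ττ - 4u_τ + 4u = u_ss - 4(u_τ - 2u) - 4u.
The lower-order terms cancel, leaving the standard wave equation u_ττ = u_ss.
Initial data for u: u(s,0) = w(s,0) = sin(s) + sin(4s); u_τ(s,0) = w_τ(s,0) + 2w(s,0) = -4sin(2s). The boundary conditions carry over: u(0,τ) = u(π,τ) = 0.
Solve for u:
  Using separation of variables u = X(s)T(τ):
  Eigenfunctions: sin(ns), n = 1, 2, 3, ...
  General solution: u(s, τ) = Σ [A_n cos(n τ) + B_n sin(n τ)] sin(ns)
  From u(s,0) = sin(s) + sin(4s): A_1=1, A_4=1. From u_τ(s,0) = -4sin(2s), using u_τ(s,0) = Σ ω_n B_n sin(ns) with ω_n = n: B_2 = (-4)/2 = -2.
Hence u(s,τ) = sin(s)cos(τ) - 2sin(2s)sin(2τ) + sin(4s)cos(4τ).
Transform back: w(s,τ) = exp(-2τ)u(s,τ).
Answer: w(s, τ) = exp(-2τ)sin(s)cos(τ) - 2exp(-2τ)sin(2s)sin(2τ) + exp(-2τ)sin(4s)cos(4τ)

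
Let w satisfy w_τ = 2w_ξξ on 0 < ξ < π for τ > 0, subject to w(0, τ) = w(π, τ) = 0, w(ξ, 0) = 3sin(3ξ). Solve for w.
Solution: Separating variables: w = Σ c_n exp(-2n²τ) sin(nξ). From w(ξ,0) = 3sin(3ξ): c_3=3.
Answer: w(ξ, τ) = 3exp(-18τ)sin(3ξ)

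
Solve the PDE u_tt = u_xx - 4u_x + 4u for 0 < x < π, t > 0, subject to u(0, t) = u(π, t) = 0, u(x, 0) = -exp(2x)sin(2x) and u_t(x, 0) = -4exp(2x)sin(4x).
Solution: Substitute u = exp(2x)w.
Then u_x = exp(2x)(w_x + 2w), u_xx = exp(2x)(w_xx + 4w_x + 4w), u_tt = exp(2x)w_tt; substituting and dividing by exp(2x), the lower-order terms cancel: w_tt = w_xx (standard wave equation).
Data for w: w(x,0) = exp(-2x)u(x,0) = -sin(2x); w_t(x,0) = exp(-2x)u_t(x,0) = -4sin(4x). The boundary conditions carry over: w(0,t) = w(π,t) = 0.
Separating variables: w = Σ [A_n cos(ω_n t) + B_n sin(ω_n t)] sin(nx), ω_n = n. From ICs (B_n = velocity coefficient / ω_n): A_2=-1, B_4=-1.
So w(x,t) = -sin(4t)sin(4x) - sin(2x)cos(2t), and u(x,t) = exp(2x)w(x,t).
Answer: u(x, t) = -exp(2x)sin(4t)sin(4x) - exp(2x)sin(2x)cos(2t)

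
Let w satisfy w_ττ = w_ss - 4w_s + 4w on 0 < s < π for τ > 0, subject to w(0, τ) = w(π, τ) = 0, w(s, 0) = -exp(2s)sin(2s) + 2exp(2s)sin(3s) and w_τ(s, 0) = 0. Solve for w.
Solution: Substitute w = exp(2s)u, i.e. u = exp(-2s)w.
By the product rule, w_s = exp(2s)(u_s + 2u), w_ss = exp(2s)(u_ss + 4u_s + 4u), w_ττ = exp(2s)u_ττ.
Substituting into the PDE and dividing by exp(2s): u_ττ = (u_ss + 4u_s + 4u) - 4(u_s + 2u) + 4u.
The lower-order terms cancel, leaving the standard wave equation u_ττ = u_ss.
Initial data for u: u(s,0) = exp(-2s)w(s,0) = -sin(2s) + 2sin(3s); u_τ(s,0) = exp(-2s)w_τ(s,0) = 0. The boundary conditions carry over: u(0,τ) = u(π,τ) = 0.
Solve for u:
  Using separation of variables u = X(s)T(τ):
  Eigenfunctions: sin(ns), n = 1, 2, 3, ...
  General solution: u(s, τ) = Σ [A_n cos(n τ) + B_n sin(n τ)] sin(ns)
  From u(s,0) = -sin(2s) + 2sin(3s): A_2=-1, A_3=2. From u_τ(s,0) = 0: all B_n = 0.
Hence u(s,τ) = -sin(2s)cos(2τ) + 2sin(3s)cos(3τ).
Transform back: w(s,τ) = exp(2s)u(s,τ).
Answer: w(s, τ) = -exp(2s)sin(2s)cos(2τ) + 2exp(2s)sin(3s)cos(3τ)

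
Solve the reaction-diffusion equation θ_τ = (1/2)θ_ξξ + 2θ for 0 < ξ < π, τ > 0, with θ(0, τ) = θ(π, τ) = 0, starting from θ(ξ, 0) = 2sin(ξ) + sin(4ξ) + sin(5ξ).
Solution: Substitute θ = exp(2τ)u.
Then θ_τ = exp(2τ)(u_τ + 2u), θ_ξξ = exp(2τ)u_ξξ; substituting and dividing by exp(2τ), the lower-order terms cancel: u_τ = (1/2)u_ξξ (standard heat equation).
Data for u: u(ξ,0) = θ(ξ,0) = 2sin(ξ) + sin(4ξ) + sin(5ξ). The boundary conditions carry over: u(0,τ) = u(π,τ) = 0.
Separating variables: u = Σ c_n exp(-n²τ/2) sin(nξ). From u(ξ,0) = 2sin(ξ) + sin(4ξ) + sin(5ξ): c_1=2, c_4=1, c_5=1.
So u(ξ,τ) = exp(-8τ)sin(4ξ) + 2exp(-τ/2)sin(ξ) + exp(-25τ/2)sin(5ξ), and θ(ξ,τ) = exp(2τ)u(ξ,τ).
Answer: θ(ξ, τ) = 2exp(3τ/2)sin(ξ) + exp(-6τ)sin(4ξ) + exp(-21τ/2)sin(5ξ)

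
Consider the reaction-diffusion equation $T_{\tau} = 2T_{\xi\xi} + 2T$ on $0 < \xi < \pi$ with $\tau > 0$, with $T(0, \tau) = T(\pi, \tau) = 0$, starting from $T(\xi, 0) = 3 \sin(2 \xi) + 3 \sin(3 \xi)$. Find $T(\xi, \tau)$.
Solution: Substitute $T = e^{2\tau}u$, i.e. $u = e^{-2\tau}T$.
By the product rule, $T_{\tau} = e^{2\tau}(u_{\tau} + 2u)$, $T_{\xi\xi} = e^{2\tau}u_{\xi\xi}$.
Substituting into the PDE and dividing by $e^{2\tau}$: $u_{\tau} + 2u = 2u_{\xi\xi} + 2u$.
The lower-order terms cancel, leaving the standard heat equation $u_{\tau} = 2u_{\xi\xi}$.
Initial data for $u$: $u(\xi,0) = T(\xi,0) = 3 \sin(2 \xi) + 3 \sin(3 \xi)$. The boundary conditions carry over: $u(0,\tau) = u(\pi,\tau) = 0$.
Solve for $u$:
  Using separation of variables $u = X(\xi)G(\tau)$:
  Eigenfunctions: $\sin(n\xi)$, $n = 1, 2, 3, \ldots$
  General solution: $u(\xi, \tau) = \sum c_n \sin(n\xi) e^{-2n^2 \tau}$
  Matching $u(\xi,0) = 3 \sin(2 \xi) + 3 \sin(3 \xi)$ term by term: $c_2=3, c_3=3$.
Hence $u(\xi,\tau) = 3 e^{-8 \tau} \sin(2 \xi) + 3 e^{-18 \tau} \sin(3 \xi)$.
Transform back: $T(\xi,\tau) = e^{2\tau}u(\xi,\tau)$.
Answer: $T(\xi, \tau) = 3 e^{-6 \tau} \sin(2 \xi) + 3 e^{-16 \tau} \sin(3 \xi)$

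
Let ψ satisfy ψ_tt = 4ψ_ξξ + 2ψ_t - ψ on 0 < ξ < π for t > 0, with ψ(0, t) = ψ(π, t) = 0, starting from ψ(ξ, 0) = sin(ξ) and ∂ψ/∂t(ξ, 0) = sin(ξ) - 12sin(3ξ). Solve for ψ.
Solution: Substitute ψ = exp(t)u, i.e. u = exp(-t)ψ.
By the product rule, ψ_t = exp(t)(u_t + u), ψ_tt = exp(t)(u_tt + 2u_t + u), ψ_ξξ = exp(t)u_ξξ.
Substituting into the PDE and dividing by exp(t): u_tt + 2u_t + u = 4u_ξξ + 2(u_t + u) - u.
The lower-order terms cancel, leaving the standard wave equation u_tt = 4u_ξξ.
Initial data for u: u(ξ,0) = ψ(ξ,0) = sin(ξ); u_t(ξ,0) = ψ_t(ξ,0) - ψ(ξ,0) = -12sin(3ξ). The boundary conditions carry over: u(0,t) = u(π,t) = 0.
Solve for u:
  Using separation of variables u = X(ξ)T(t):
  Eigenfunctions: sin(nξ), n = 1, 2, 3, ...
  General solution: u(ξ, t) = Σ [A_n cos(2n t) + B_n sin(2n t)] sin(nξ)
  From u(ξ,0) = sin(ξ): A_1=1. From u_t(ξ,0) = -12sin(3ξ), using u_t(ξ,0) = Σ ω_n B_n sin(nξ) with ω_n = 2n: B_3 = (-12)/6 = -2.
Hence u(ξ,t) = -2sin(6t)sin(3ξ) + sin(ξ)cos(2t).
Transform back: ψ(ξ,t) = exp(t)u(ξ,t).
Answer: ψ(ξ, t) = -2exp(t)sin(6t)sin(3ξ) + exp(t)sin(ξ)cos(2t)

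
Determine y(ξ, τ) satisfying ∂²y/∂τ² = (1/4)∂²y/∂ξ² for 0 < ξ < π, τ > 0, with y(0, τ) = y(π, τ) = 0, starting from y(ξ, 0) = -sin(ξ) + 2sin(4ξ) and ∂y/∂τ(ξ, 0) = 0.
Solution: Using separation of variables y = X(ξ)T(τ):
Eigenfunctions: sin(nξ), n = 1, 2, 3, ...
General solution: y(ξ, τ) = Σ [A_n cos(n τ/2) + B_n sin(n τ/2)] sin(nξ)
From y(ξ,0) = -sin(ξ) + 2sin(4ξ): A_1=-1, A_4=2. From y_τ(ξ,0) = 0: all B_n = 0.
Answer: y(ξ, τ) = -sin(ξ)cos(τ/2) + 2sin(4ξ)cos(2τ)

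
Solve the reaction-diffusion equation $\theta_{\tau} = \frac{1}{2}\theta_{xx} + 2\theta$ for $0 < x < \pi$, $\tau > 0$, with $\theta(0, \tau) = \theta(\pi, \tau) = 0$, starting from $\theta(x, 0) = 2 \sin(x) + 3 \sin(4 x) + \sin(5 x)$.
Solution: Substitute $\theta = e^{2\tau}u$.
Then $\theta_{\tau} = e^{2\tau}(u_{\tau} + 2u)$, $\theta_{xx} = e^{2\tau}u_{xx}$; substituting and dividing by $e^{2\tau}$, the lower-order terms cancel: $u_{\tau} = \frac{1}{2}u_{xx}$ (standard heat equation).
Data for $u$: $u(x,0) = \theta(x,0) = 2 \sin(x) + 3 \sin(4 x) + \sin(5 x)$. The boundary conditions carry over: $u(0,\tau) = u(\pi,\tau) = 0$.
Separating variables: $u = \sum c_n e^{-n^2\tau/2} \sin(nx)$. From $u(x,0) = 2 \sin(x) + 3 \sin(4 x) + \sin(5 x)$: $c_1=2, c_4=3, c_5=1$.
So $u(x,\tau) = 3 e^{-8 \tau} \sin(4 x) + 2 e^{-\tau/2} \sin(x) + e^{-25 \tau/2} \sin(5 x)$, and $\theta(x,\tau) = e^{2\tau}u(x,\tau)$.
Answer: $\theta(x, \tau) = 2 e^{3 \tau/2} \sin(x) + 3 e^{-6 \tau} \sin(4 x) + e^{-21 \tau/2} \sin(5 x)$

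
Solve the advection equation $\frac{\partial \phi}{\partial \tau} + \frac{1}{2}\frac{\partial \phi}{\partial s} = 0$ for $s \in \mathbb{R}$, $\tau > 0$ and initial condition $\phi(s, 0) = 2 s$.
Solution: By characteristics ($ds/d\tau = 1/2$), $\phi(s,\tau) = f(s - \frac{1}{2}\tau)$ with $f = \phi( \cdot , 0)$.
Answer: $\phi(s, \tau) = - \tau + 2 s$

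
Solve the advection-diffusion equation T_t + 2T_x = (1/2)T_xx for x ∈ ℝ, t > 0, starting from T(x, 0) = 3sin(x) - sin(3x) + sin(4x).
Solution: Moving frame: η = x - 2t, σ = t, T = u(η,σ), so T_t = u_σ - 2u_η and T_xx = u_ηη.
Hence T_t + 2T_x = u_σ and the PDE becomes the heat equation u_σ = (1/2)u_ηη on η ∈ ℝ.
Initial data: u(η,0) = T(η,0) = 3sin(η) - sin(3η) + sin(4η). Each mode sin(nη) decays as exp(-n²σ/2) on ℝ, so u(η,σ) = Σ c_n exp(-n²σ/2) sin(nη) with c_1=3, c_3=-1, c_4=1: u(η,σ) = exp(-8σ)sin(4η) + 3exp(-σ/2)sin(η) - exp(-9σ/2)sin(3η).
Substituting back: T(x,t) = u(x - 2t, t).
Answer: T(x, t) = -exp(-8t)sin(8t - 4x) - 3exp(-t/2)sin(2t - x) + exp(-9t/2)sin(6t - 3x)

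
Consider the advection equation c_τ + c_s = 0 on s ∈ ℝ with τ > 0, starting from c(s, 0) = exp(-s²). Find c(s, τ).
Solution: By characteristics (ds/dτ = 1), c(s,τ) = f(s - τ) with f = c(·, 0).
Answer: c(s, τ) = exp(-(s - τ)²)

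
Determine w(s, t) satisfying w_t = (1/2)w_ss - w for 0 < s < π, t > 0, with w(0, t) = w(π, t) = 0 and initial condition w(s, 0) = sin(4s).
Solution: Substitute w = exp(-t)u, i.e. u = exp(t)w.
By the product rule, w_t = exp(-t)(u_t - u), w_ss = exp(-t)u_ss.
Substituting into the PDE and dividing by exp(-t): u_t - u = (1/2)u_ss - u.
The lower-order terms cancel, leaving the standard heat equation u_t = (1/2)u_ss.
Initial data for u: u(s,0) = w(s,0) = sin(4s). The boundary conditions carry over: u(0,t) = u(π,t) = 0.
Solve for u:
  Using separation of variables u = X(s)T(t):
  Eigenfunctions: sin(ns), n = 1, 2, 3, ...
  General solution: u(s, t) = Σ c_n sin(ns) exp(-n² t/2)
  Matching u(s,0) = sin(4s) term by term: c_4=1.
Hence u(s,t) = exp(-8t)sin(4s).
Transform back: w(s,t) = exp(-t)u(s,t).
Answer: w(s, t) = exp(-9t)sin(4s)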